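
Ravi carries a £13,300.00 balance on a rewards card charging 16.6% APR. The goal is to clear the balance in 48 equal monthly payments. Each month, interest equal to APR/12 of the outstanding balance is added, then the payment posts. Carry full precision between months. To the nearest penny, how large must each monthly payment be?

Monthly rate r = 16.6%/12 = 1.38333% = 0.0138333.
Level-payment amortization: P = B₀·r / (1 − (1+r)^(−n)) = 13300.00·0.0138333 / (1 − 1.01383^(−48)).
Denominator 1 − (1+r)^(−48) = 0.482863933.
P = 183.983 / 0.482863933 ≈ 381.03.

£381.03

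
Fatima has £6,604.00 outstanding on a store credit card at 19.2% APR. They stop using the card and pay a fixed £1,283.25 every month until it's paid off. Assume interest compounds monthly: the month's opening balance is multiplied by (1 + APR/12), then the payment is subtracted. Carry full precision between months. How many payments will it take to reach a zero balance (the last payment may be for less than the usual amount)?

Monthly rate r = 19.2%/12 = 1.6% = 0.016.
Recurrence: B ← B·(1+r) − £1,283.25.
Month 1: interest £105.66; balance after payment £5,426.41.
Month 2: interest £86.82; balance after payment £4,229.99.
Month 3: interest £67.68; balance after payment £3,014.42.
Month 4: interest £48.23; balance after payment £1,779.40.
Month 5: interest £28.47; balance after payment £524.62.
Month 6: interest £8.39; balance after payment £0.00.

6 payments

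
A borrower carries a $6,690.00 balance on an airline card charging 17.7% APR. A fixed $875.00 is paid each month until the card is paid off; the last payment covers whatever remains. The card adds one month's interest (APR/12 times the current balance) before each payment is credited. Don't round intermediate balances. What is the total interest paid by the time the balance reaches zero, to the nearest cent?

$461.36

Monthly rate r = 17.7%/12 = 1.475% = 0.01475.
Payoff takes n = ⌈−ln(1 − rB₀/P)/ln(1+r)⌉ = ⌈8.172⌉ = 9 payments; the last is $151.36.
Total paid = 8·$875.00 + $151.36 = $7,151.36.
Total interest = total paid − principal = $7,151.36 − $6,690.00 = $461.36.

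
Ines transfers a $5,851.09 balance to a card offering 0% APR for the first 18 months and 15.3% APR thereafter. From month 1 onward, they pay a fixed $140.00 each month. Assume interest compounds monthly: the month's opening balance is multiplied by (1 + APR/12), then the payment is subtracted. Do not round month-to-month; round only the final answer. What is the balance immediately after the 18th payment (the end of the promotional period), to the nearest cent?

Promo months 1–18 at r₀ = 0%/12 = 0; months 19+ at r₁ = 15.3%/12 = 0.01275.
After month 18 (no interest yet): B = $5,851.09 − 18·$140.00 = $3,331.09.

$3,331.09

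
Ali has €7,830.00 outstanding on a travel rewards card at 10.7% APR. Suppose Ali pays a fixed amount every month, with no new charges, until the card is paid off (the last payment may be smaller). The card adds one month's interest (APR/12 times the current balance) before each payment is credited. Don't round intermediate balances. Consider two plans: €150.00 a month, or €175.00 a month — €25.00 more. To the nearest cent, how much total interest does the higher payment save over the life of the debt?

Monthly rate r = 10.7%/12 = 0.891667% = 0.00891667.
At €150.00/mo: n = ⌈−ln(1 − rB₀/P)/ln(1+r)⌉ = 71 payments (last €83.46); total interest = total paid − €7,830.00 = €2,753.46.
At €175.00/mo: 58 payments (last €61.12); total interest €2,206.12.
Interest saved = €2,753.46 − €2,206.12 = €547.34.

€547.34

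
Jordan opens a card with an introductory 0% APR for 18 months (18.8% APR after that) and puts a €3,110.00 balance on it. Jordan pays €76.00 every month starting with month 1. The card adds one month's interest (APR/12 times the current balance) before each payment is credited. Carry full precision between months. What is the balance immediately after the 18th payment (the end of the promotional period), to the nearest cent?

Promo months 1–18 at r₀ = 0%/12 = 0; months 19+ at r₁ = 18.8%/12 = 0.0156667.
After month 18 (no interest yet): B = €3,110.00 − 18·€76.00 = €1,742.00.

€1,742.00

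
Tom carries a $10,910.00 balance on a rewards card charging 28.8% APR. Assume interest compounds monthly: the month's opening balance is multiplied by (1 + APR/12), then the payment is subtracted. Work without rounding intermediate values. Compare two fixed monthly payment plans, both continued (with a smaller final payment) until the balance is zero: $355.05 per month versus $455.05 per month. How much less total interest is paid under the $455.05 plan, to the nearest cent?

$3,585.94

Monthly rate r = 28.8%/12 = 2.4% = 0.024.
At $355.05/mo: n = ⌈−ln(1 − rB₀/P)/ln(1+r)⌉ = 57 payments (last $139.90); total interest = total paid − $10,910.00 = $9,112.70.
At $455.05/mo: 37 payments (last $54.96); total interest $5,526.76.
Interest saved = $9,112.70 − $5,526.76 = $3,585.94.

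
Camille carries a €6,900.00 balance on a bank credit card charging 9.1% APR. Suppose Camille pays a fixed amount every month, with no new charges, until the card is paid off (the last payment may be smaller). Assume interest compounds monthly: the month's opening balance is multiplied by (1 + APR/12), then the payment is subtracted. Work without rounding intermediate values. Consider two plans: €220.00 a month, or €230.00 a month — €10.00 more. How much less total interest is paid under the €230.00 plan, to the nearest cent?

Monthly rate r = 9.1%/12 = 0.758333% = 0.00758333.
At €220.00/mo: n = ⌈−ln(1 − rB₀/P)/ln(1+r)⌉ = 36 payments (last €209.26); total interest = total paid − €6,900.00 = €1,009.26.
At €230.00/mo: 35 payments (last €38.56); total interest €958.56.
Interest saved = €1,009.26 − €958.56 = €50.70.

€50.70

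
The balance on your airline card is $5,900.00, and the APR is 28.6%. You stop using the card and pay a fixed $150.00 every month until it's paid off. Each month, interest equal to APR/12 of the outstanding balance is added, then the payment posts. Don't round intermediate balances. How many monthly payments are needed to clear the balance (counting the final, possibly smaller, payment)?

Monthly rate r = 28.6%/12 = 2.38333% = 0.0238333.
Recurrence: B ← B·(1+r) − $150.00.
Month 1: interest $140.62; balance after payment $5,890.62.
Month 2: interest $140.39; balance after payment $5,881.01.
Closed form: n = −ln(1 − rB₀/P)/ln(1+r) = −ln(0.062556)/ln(1.02383) ≈ 117.676, so the balance reaches zero during payment 118.

118 payments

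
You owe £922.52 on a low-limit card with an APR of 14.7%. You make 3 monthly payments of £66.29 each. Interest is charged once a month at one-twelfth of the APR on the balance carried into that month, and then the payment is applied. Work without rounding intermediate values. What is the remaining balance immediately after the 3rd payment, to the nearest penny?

£755.52

Monthly rate r = 14.7%/12 = 1.225% = 0.01225.
Each month: B ← B·(1+r) − £66.29.
Month 1: interest £11.30; balance after payment £867.53.
Month 2: interest £10.63; balance after payment £811.87.
Month 3: interest £9.95; balance after payment £755.52.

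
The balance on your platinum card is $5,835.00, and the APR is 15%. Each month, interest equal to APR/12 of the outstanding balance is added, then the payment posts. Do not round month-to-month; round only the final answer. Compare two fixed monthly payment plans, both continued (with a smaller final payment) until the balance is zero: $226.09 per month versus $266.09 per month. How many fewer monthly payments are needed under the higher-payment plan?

6 fewer payments

Monthly rate r = 15%/12 = 1.25% = 0.0125.
At $226.09/mo: n = ⌈−ln(1 − rB₀/P)/ln(1+r)⌉ = 32 payments (last $80.42); total interest = total paid − $5,835.00 = $1,254.21.
At $266.09/mo: 26 payments (last $210.01); total interest $1,027.26.
Payments saved = 32 − 26 = 6.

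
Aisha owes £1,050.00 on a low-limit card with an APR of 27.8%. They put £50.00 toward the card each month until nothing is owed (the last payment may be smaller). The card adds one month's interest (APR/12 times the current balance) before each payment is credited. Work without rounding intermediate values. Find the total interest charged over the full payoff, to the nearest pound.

Monthly rate r = 27.8%/12 = 2.31667% = 0.0231667.
Payoff takes n = ⌈−ln(1 − rB₀/P)/ln(1+r)⌉ = ⌈29.102⌉ = 30 payments; the last is £5.15.
Total paid = 29·£50.00 + £5.15 = £1,455.15.
Total interest = total paid − principal = £1,455.15 − £1,050.00 = £405.15.

£405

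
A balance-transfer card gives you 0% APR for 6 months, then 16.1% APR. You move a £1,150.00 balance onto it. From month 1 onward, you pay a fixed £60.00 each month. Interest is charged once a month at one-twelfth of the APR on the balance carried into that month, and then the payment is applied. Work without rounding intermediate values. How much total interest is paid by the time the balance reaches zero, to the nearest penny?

Promo months 1–6 at r₀ = 0%/12 = 0; months 7+ at r₁ = 16.1%/12 = 0.0134167.
After month 6 (no interest yet): B = £1,150.00 − 6·£60.00 = £790.00.
Then at r₁ with £60.00/mo: n₂ = −ln(1 − r₁·B/P)/ln(1+r₁) ≈ 14.58 → 15 more payments.
Total paid = 20·£60.00 + £35.18 = £1,235.18; interest = £1,235.18 − £1,150.00 = £85.18.

£85.18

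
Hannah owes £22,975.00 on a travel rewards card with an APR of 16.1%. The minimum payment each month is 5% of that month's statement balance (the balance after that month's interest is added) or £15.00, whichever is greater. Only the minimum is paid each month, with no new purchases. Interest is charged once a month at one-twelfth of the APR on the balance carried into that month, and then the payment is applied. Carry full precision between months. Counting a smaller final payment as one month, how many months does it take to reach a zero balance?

138 months

Monthly rate r = 16.1%/12 = 1.34167% = 0.0134167.
While 5% of the post-interest balance exceeds £15.00, each month B ← (B·(1+r))·(1 − 0.05), i.e. B shrinks by the factor (1+r)·0.95 = 0.96275.
This holds for months 1–115. Entering month 116 the balance is £291.81; 5% of the post-interest balance is now below £15.00, so the flat £15.00 minimum applies from here.
From month 116 a fixed £15.00 at rate r clears £291.81 in 23 more payments. Total: 115 + 23 = 138 months.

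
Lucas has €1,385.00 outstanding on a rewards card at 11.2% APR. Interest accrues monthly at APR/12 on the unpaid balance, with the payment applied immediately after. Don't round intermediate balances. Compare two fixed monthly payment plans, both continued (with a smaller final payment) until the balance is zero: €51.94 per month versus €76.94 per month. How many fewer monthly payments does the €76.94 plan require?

11 fewer payments

Monthly rate r = 11.2%/12 = 0.933333% = 0.00933333.
At €51.94/mo: n = ⌈−ln(1 − rB₀/P)/ln(1+r)⌉ = 31 payments (last €41.88); total interest = total paid − €1,385.00 = €215.08.
At €76.94/mo: 20 payments (last €61.54); total interest €138.40.
Payments saved = 31 − 20 = 11.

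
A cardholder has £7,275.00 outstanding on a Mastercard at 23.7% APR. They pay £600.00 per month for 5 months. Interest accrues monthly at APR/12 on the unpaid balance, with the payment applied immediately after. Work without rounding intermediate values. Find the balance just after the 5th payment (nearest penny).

Monthly rate r = 23.7%/12 = 1.975% = 0.01975.
Each month: B ← B·(1+r) − £600.00.
Month 1: interest £143.68; balance after payment £6,818.68.
Month 2: interest £134.67; balance after payment £6,353.35.
Month 3: interest £125.48; balance after payment £5,878.83.
Month 4: interest £116.11; balance after payment £5,394.94.
Month 5: interest £106.55; balance after payment £4,901.49.

£4,901.49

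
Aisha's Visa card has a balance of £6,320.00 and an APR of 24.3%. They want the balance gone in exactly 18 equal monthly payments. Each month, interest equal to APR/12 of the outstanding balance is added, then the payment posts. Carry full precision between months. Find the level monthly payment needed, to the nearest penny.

Monthly rate r = 24.3%/12 = 2.025% = 0.02025.
Level-payment amortization: P = B₀·r / (1 − (1+r)^(−n)) = 6320.00·0.02025 / (1 − 1.02025^(−18)).
Denominator 1 − (1+r)^(−18) = 0.302922383.
P = 127.98 / 0.302922383 ≈ 422.48.

£422.48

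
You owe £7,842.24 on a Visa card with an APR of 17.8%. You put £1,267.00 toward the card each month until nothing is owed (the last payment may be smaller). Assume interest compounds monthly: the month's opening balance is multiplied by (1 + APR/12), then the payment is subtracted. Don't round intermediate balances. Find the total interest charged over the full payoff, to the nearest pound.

£447

Monthly rate r = 17.8%/12 = 1.48333% = 0.0148333.
Payoff takes n = ⌈−ln(1 − rB₀/P)/ln(1+r)⌉ = ⌈6.540⌉ = 7 payments; the last is £687.10.
Total paid = 6·£1,267.00 + £687.10 = £8,289.10.
Total interest = total paid − principal = £8,289.10 − £7,842.24 = £446.86.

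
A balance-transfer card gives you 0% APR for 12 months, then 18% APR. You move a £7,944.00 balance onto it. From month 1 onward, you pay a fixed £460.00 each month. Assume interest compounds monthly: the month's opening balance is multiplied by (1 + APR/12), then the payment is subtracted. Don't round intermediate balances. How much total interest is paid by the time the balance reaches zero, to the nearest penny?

£120.91

Promo months 1–12 at r₀ = 0%/12 = 0; months 13+ at r₁ = 18%/12 = 0.015.
After month 12 (no interest yet): B = £7,944.00 − 12·£460.00 = £2,424.00.
Then at r₁ with £460.00/mo: n₂ = −ln(1 − r₁·B/P)/ln(1+r₁) ≈ 5.53 → 6 more payments.
Total paid = 17·£460.00 + £244.91 = £8,064.91; interest = £8,064.91 − £7,944.00 = £120.91.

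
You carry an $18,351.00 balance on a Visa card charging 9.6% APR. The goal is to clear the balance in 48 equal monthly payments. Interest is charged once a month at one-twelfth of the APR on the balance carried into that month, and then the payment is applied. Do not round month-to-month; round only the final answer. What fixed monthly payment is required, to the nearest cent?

$461.91

Monthly rate r = 9.6%/12 = 0.8% = 0.008.
Level-payment amortization: P = B₀·r / (1 − (1+r)^(−n)) = 18351.00·0.008 / (1 − 1.008^(−48)).
Denominator 1 − (1+r)^(−48) = 0.317827106.
P = 146.808 / 0.317827106 ≈ 461.91.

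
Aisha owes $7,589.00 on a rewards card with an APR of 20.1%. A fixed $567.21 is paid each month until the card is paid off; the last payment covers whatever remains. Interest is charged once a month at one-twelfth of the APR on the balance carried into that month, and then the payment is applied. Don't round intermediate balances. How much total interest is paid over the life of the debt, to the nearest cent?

$1,076.20

Monthly rate r = 20.1%/12 = 1.675% = 0.01675.
Payoff takes n = ⌈−ln(1 − rB₀/P)/ln(1+r)⌉ = ⌈15.275⌉ = 16 payments; the last is $157.05.
Total paid = 15·$567.21 + $157.05 = $8,665.20.
Total interest = total paid − principal = $8,665.20 − $7,589.00 = $1,076.20.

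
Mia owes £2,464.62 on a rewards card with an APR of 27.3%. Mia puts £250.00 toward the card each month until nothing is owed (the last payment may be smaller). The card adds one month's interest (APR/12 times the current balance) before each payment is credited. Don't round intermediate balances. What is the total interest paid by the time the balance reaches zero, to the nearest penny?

£358.40

Monthly rate r = 27.3%/12 = 2.275% = 0.02275.
Payoff takes n = ⌈−ln(1 − rB₀/P)/ln(1+r)⌉ = ⌈11.290⌉ = 12 payments; the last is £73.02.
Total paid = 11·£250.00 + £73.02 = £2,823.02.
Total interest = total paid − principal = £2,823.02 − £2,464.62 = £358.40.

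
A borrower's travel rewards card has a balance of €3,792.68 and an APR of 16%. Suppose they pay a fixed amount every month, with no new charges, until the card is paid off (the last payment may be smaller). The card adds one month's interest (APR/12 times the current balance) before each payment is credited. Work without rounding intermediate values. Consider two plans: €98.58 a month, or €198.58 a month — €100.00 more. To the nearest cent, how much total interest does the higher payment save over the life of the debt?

Monthly rate r = 16%/12 = 1.33333% = 0.0133333.
At €98.58/mo: n = ⌈−ln(1 − rB₀/P)/ln(1+r)⌉ = 55 payments (last €31.38); total interest = total paid − €3,792.68 = €1,562.02.
At €198.58/mo: 23 payments (last €37.85); total interest €613.93.
Interest saved = €1,562.02 − €613.93 = €948.09.

€948.09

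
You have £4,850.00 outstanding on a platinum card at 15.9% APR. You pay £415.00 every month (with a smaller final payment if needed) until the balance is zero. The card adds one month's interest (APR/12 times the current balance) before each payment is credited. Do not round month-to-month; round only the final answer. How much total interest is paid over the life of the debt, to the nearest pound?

£455

Monthly rate r = 15.9%/12 = 1.325% = 0.01325.
Payoff takes n = ⌈−ln(1 − rB₀/P)/ln(1+r)⌉ = ⌈12.781⌉ = 13 payments; the last is £324.72.
Total paid = 12·£415.00 + £324.72 = £5,304.72.
Total interest = total paid − principal = £5,304.72 − £4,850.00 = £454.72.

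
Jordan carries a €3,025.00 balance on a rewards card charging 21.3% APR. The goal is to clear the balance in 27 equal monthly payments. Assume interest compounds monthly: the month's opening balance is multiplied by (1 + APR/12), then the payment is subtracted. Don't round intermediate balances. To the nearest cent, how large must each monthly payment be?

€141.99

Monthly rate r = 21.3%/12 = 1.775% = 0.01775.
Level-payment amortization: P = B₀·r / (1 − (1+r)^(−n)) = 3025.00·0.01775 / (1 − 1.01775^(−27)).
Denominator 1 − (1+r)^(−27) = 0.378143753.
P = 53.6938 / 0.378143753 ≈ 141.99.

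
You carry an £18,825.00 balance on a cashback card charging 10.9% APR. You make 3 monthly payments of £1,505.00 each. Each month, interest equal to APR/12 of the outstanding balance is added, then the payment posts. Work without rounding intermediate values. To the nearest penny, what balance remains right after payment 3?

£14,786.52

Monthly rate r = 10.9%/12 = 0.908333% = 0.00908333.
Each month: B ← B·(1+r) − £1,505.00.
Month 1: interest £170.99; balance after payment £17,490.99.
Month 2: interest £158.88; balance after payment £16,144.87.
Month 3: interest £146.65; balance after payment £14,786.52.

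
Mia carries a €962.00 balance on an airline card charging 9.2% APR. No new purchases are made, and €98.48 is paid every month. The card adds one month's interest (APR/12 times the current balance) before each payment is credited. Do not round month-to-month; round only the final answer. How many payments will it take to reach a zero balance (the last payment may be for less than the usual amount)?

Monthly rate r = 9.2%/12 = 0.766667% = 0.00766667.
Recurrence: B ← B·(1+r) − €98.48.
Month 1: interest €7.38; balance after payment €870.90.
Month 2: interest €6.68; balance after payment €779.09.
Closed form: n = −ln(1 − rB₀/P)/ln(1+r) = −ln(0.92511)/ln(1.00767) ≈ 10.192, so the balance reaches zero during payment 11.

11 payments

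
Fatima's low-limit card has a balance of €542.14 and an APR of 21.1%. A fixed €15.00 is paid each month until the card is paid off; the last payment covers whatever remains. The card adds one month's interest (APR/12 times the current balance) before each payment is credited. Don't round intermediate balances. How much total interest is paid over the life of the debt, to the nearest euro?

€326

Monthly rate r = 21.1%/12 = 1.75833% = 0.0175833.
Payoff takes n = ⌈−ln(1 − rB₀/P)/ln(1+r)⌉ = ⌈57.901⌉ = 58 payments; the last is €13.53.
Total paid = 57·€15.00 + €13.53 = €868.53.
Total interest = total paid − principal = €868.53 − €542.14 = €326.39.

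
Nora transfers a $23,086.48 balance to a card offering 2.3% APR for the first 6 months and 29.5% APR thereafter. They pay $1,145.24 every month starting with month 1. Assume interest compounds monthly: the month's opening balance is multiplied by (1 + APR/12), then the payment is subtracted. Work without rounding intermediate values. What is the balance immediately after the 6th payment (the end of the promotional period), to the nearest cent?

Promo months 1–6 at r₀ = 2.3%/12 = 0.00191667; months 7+ at r₁ = 29.5%/12 = 0.0245833.
After month 6: iterate B ← B·(1+r₀) − $1,145.24 for 6 months → $16,448.80.

$16,448.80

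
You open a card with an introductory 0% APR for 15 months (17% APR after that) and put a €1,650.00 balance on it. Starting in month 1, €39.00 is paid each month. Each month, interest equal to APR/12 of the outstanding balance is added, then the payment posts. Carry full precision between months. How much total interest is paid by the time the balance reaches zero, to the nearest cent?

€291.19

Promo months 1–15 at r₀ = 0%/12 = 0; months 16+ at r₁ = 17%/12 = 0.0141667.
After month 15 (no interest yet): B = €1,650.00 − 15·€39.00 = €1,065.00.
Then at r₁ with €39.00/mo: n₂ = −ln(1 − r₁·B/P)/ln(1+r₁) ≈ 34.77 → 35 more payments.
Total paid = 49·€39.00 + €30.19 = €1,941.19; interest = €1,941.19 − €1,650.00 = €291.19.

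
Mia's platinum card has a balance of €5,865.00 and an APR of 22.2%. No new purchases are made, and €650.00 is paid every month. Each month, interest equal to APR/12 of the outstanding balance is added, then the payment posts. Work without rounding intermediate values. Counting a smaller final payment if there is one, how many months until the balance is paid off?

Monthly rate r = 22.2%/12 = 1.85% = 0.0185.
Recurrence: B ← B·(1+r) − €650.00.
Month 1: interest €108.50; balance after payment €5,323.50.
Month 2: interest €98.48; balance after payment €4,771.99.
Closed form: n = −ln(1 − rB₀/P)/ln(1+r) = −ln(0.83307)/ln(1.0185) ≈ 9.963, so the balance reaches zero during payment 10.

10 months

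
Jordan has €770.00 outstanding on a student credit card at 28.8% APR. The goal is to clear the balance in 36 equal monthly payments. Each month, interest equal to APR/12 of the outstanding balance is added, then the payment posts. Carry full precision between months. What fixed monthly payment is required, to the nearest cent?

Monthly rate r = 28.8%/12 = 2.4% = 0.024.
Level-payment amortization: P = B₀·r / (1 − (1+r)^(−n)) = 770.00·0.024 / (1 − 1.024^(−36)).
Denominator 1 − (1+r)^(−36) = 0.574204016.
P = 18.48 / 0.574204016 ≈ 32.18.

€32.18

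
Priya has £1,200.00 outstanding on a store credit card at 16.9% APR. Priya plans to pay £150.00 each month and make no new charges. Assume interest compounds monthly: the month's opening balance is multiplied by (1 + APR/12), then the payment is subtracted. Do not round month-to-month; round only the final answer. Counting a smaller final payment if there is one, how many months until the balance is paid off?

Monthly rate r = 16.9%/12 = 1.40833% = 0.0140833.
Recurrence: B ← B·(1+r) − £150.00.
Month 1: interest £16.90; balance after payment £1,066.90.
Month 2: interest £15.03; balance after payment £931.93.
Closed form: n = −ln(1 − rB₀/P)/ln(1+r) = −ln(0.88733)/ln(1.01408) ≈ 8.547, so the balance reaches zero during payment 9.

9 payments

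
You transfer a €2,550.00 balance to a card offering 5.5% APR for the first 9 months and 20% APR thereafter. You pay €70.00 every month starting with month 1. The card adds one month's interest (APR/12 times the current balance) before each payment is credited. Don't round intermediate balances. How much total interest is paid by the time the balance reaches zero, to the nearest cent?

€848.42

Promo months 1–9 at r₀ = 5.5%/12 = 0.00458333; months 10+ at r₁ = 20%/12 = 0.0166667.
After month 9: iterate B ← B·(1+r₀) − €70.00 for 9 months → €2,015.46.
Then at r₁ with €70.00/mo: n₂ = −ln(1 − r₁·B/P)/ln(1+r₁) ≈ 39.55 → 40 more payments.
Total paid = 48·€70.00 + €38.42 = €3,398.42; interest = €3,398.42 − €2,550.00 = €848.42.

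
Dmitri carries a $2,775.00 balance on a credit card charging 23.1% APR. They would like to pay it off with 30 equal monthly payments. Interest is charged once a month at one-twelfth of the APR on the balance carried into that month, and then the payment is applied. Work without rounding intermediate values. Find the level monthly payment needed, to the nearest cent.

Monthly rate r = 23.1%/12 = 1.925% = 0.01925.
Level-payment amortization: P = B₀·r / (1 − (1+r)^(−n)) = 2775.00·0.01925 / (1 − 1.01925^(−30)).
Denominator 1 − (1+r)^(−30) = 0.435611188.
P = 53.4188 / 0.435611188 ≈ 122.63.

$122.63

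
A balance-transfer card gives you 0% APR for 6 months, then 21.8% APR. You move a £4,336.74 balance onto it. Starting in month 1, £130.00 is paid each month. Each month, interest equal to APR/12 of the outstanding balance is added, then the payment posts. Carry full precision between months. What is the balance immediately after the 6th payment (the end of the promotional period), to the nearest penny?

£3,556.74

Promo months 1–6 at r₀ = 0%/12 = 0; months 7+ at r₁ = 21.8%/12 = 0.0181667.
After month 6 (no interest yet): B = £4,336.74 − 6·£130.00 = £3,556.74.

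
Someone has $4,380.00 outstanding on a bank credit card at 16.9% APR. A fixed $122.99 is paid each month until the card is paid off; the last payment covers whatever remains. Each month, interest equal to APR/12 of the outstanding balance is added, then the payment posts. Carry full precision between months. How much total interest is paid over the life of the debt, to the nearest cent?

Monthly rate r = 16.9%/12 = 1.40833% = 0.0140833.
Payoff takes n = ⌈−ln(1 − rB₀/P)/ln(1+r)⌉ = ⌈49.785⌉ = 50 payments; the last is $96.64.
Total paid = 49·$122.99 + $96.64 = $6,123.15.
Total interest = total paid − principal = $6,123.15 − $4,380.00 = $1,743.15.

$1,743.15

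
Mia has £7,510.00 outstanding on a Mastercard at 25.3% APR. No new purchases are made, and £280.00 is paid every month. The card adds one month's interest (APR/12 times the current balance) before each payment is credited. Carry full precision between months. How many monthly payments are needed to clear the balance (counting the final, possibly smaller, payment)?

Monthly rate r = 25.3%/12 = 2.10833% = 0.0210833.
Recurrence: B ← B·(1+r) − £280.00.
Month 1: interest £158.34; balance after payment £7,388.34.
Month 2: interest £155.77; balance after payment £7,264.11.
Closed form: n = −ln(1 − rB₀/P)/ln(1+r) = −ln(0.43451)/ln(1.02108) ≈ 39.950, so the balance reaches zero during payment 40.

40 payments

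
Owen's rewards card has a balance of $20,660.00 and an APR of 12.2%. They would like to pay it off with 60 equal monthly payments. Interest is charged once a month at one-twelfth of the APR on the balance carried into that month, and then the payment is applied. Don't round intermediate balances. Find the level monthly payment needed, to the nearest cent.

Monthly rate r = 12.2%/12 = 1.01667% = 0.0101667.
Level-payment amortization: P = B₀·r / (1 − (1+r)^(−n)) = 20660.00·0.0101667 / (1 − 1.01017^(−60)).
Denominator 1 − (1+r)^(−60) = 0.454973044.
P = 210.043 / 0.454973044 ≈ 461.66.

$461.66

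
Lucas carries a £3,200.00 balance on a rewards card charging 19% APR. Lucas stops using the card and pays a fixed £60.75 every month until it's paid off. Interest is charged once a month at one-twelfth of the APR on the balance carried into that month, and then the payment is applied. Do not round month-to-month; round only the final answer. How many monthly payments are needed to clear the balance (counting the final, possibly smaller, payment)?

115 months

Monthly rate r = 19%/12 = 1.58333% = 0.0158333.
Recurrence: B ← B·(1+r) − £60.75.
Month 1: interest £50.67; balance after payment £3,189.92.
Month 2: interest £50.51; balance after payment £3,179.67.
Closed form: n = −ln(1 − rB₀/P)/ln(1+r) = −ln(0.16598)/ln(1.01583) ≈ 114.320, so the balance reaches zero during payment 115.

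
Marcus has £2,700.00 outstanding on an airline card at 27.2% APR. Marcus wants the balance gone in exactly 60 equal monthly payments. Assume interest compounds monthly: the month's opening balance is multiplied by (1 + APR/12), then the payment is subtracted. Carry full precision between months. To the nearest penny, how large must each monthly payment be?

£82.77

Monthly rate r = 27.2%/12 = 2.26667% = 0.0226667.
Level-payment amortization: P = B₀·r / (1 − (1+r)^(−n)) = 2700.00·0.0226667 / (1 − 1.02267^(−60)).
Denominator 1 − (1+r)^(−60) = 0.739412268.
P = 61.2 / 0.739412268 ≈ 82.77.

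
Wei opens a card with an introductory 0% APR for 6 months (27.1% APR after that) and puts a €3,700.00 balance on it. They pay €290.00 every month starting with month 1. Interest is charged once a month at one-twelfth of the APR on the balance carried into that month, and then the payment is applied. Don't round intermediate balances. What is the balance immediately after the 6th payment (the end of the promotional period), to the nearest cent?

Promo months 1–6 at r₀ = 0%/12 = 0; months 7+ at r₁ = 27.1%/12 = 0.0225833.
After month 6 (no interest yet): B = €3,700.00 − 6·€290.00 = €1,960.00.

€1,960.00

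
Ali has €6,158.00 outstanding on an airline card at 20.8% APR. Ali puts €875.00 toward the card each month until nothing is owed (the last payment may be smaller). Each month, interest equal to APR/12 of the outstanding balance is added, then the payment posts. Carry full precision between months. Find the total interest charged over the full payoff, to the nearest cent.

€467.84

Monthly rate r = 20.8%/12 = 1.73333% = 0.0173333.
Payoff takes n = ⌈−ln(1 − rB₀/P)/ln(1+r)⌉ = ⌈7.570⌉ = 8 payments; the last is €500.84.
Total paid = 7·€875.00 + €500.84 = €6,625.84.
Total interest = total paid − principal = €6,625.84 − €6,158.00 = €467.84.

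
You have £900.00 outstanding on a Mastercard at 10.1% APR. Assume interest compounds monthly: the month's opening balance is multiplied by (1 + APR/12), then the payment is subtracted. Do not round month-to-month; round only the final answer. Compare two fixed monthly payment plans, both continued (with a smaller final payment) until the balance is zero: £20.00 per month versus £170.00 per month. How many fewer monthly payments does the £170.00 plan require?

51 fewer payments

Monthly rate r = 10.1%/12 = 0.841667% = 0.00841667.
At £20.00/mo: n = ⌈−ln(1 − rB₀/P)/ln(1+r)⌉ = 57 payments (last £15.91); total interest = total paid − £900.00 = £235.91.
At £170.00/mo: 6 payments (last £74.71); total interest £24.71.
Payments saved = 57 − 6 = 51.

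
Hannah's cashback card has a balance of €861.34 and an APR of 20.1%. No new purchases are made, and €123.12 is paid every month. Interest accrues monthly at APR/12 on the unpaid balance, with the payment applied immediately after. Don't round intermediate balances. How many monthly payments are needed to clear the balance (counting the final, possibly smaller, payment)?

Monthly rate r = 20.1%/12 = 1.675% = 0.01675.
Recurrence: B ← B·(1+r) − €123.12.
Month 1: interest €14.43; balance after payment €752.65.
Month 2: interest €12.61; balance after payment €642.13.
Closed form: n = −ln(1 − rB₀/P)/ln(1+r) = −ln(0.88282)/ln(1.01675) ≈ 7.503, so the balance reaches zero during payment 8.

8 months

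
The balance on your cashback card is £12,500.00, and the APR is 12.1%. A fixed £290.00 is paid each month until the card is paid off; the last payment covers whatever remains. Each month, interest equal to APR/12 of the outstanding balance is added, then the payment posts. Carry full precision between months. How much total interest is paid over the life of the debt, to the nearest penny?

£3,983.86

Monthly rate r = 12.1%/12 = 1.00833% = 0.0100833.
Payoff takes n = ⌈−ln(1 − rB₀/P)/ln(1+r)⌉ = ⌈56.840⌉ = 57 payments; the last is £243.86.
Total paid = 56·£290.00 + £243.86 = £16,483.86.
Total interest = total paid − principal = £16,483.86 − £12,500.00 = £3,983.86.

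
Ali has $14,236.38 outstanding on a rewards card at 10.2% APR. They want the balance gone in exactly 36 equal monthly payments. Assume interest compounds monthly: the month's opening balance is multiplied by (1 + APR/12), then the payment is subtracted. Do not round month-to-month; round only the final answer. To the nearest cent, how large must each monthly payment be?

$460.71

Monthly rate r = 10.2%/12 = 0.85% = 0.0085.
Level-payment amortization: P = B₀·r / (1 − (1+r)^(−n)) = 14236.38·0.0085 / (1 − 1.0085^(−36)).
Denominator 1 − (1+r)^(−36) = 0.262660486.
P = 121.009 / 0.262660486 ≈ 460.71.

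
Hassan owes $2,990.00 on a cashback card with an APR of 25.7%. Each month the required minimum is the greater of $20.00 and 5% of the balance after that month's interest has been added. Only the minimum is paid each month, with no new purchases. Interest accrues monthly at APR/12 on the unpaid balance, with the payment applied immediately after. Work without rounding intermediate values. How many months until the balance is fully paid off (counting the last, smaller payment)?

Monthly rate r = 25.7%/12 = 2.14167% = 0.0214167.
While 5% of the post-interest balance exceeds $20.00, each month B ← (B·(1+r))·(1 − 0.05), i.e. B shrinks by the factor (1+r)·0.95 = 0.97035.
This holds for months 1–68. Entering month 69 the balance is $386.08; 5% of the post-interest balance is now below $20.00, so the flat $20.00 minimum applies from here.
From month 69 a fixed $20.00 at rate r clears $386.08 in 26 more payments. Total: 68 + 26 = 94 months.

94 months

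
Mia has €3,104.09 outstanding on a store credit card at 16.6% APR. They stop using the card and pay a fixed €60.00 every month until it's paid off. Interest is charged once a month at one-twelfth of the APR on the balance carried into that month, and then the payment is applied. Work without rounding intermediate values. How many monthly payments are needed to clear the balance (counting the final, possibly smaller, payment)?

Monthly rate r = 16.6%/12 = 1.38333% = 0.0138333.
Recurrence: B ← B·(1+r) − €60.00.
Month 1: interest €42.94; balance after payment €3,087.03.
Month 2: interest €42.70; balance after payment €3,069.73.
Closed form: n = −ln(1 − rB₀/P)/ln(1+r) = −ln(0.28433)/ln(1.01383) ≈ 91.538, so the balance reaches zero during payment 92.

92 months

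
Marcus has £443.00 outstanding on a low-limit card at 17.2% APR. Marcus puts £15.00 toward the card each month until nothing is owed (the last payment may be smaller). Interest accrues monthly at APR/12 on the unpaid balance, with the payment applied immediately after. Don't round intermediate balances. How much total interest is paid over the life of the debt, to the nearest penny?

£137.20

Monthly rate r = 17.2%/12 = 1.43333% = 0.0143333.
Payoff takes n = ⌈−ln(1 − rB₀/P)/ln(1+r)⌉ = ⌈38.678⌉ = 39 payments; the last is £10.20.
Total paid = 38·£15.00 + £10.20 = £580.20.
Total interest = total paid − principal = £580.20 − £443.00 = £137.20.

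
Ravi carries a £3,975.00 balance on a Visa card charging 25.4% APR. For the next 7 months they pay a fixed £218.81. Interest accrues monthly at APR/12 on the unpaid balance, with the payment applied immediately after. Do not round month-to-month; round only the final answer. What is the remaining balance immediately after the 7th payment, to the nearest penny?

£2,970.27

Monthly rate r = 25.4%/12 = 2.11667% = 0.0211667.
Each month: B ← B·(1+r) − £218.81.
Month 1: interest £84.14; balance after payment £3,840.33.
Month 2: interest £81.29; balance after payment £3,702.80.
Month 3: interest £78.38; balance after payment £3,562.37.
Month 4: interest £75.40; balance after payment £3,418.96.
Month 5: interest £72.37; balance after payment £3,272.52.
Month 6: interest £69.27; balance after payment £3,122.98.
Month 7: interest £66.10; balance after payment £2,970.27.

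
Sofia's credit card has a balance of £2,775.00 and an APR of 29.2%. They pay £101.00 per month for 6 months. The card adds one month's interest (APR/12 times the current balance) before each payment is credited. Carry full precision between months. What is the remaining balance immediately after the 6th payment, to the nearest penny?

£2,561.53

Monthly rate r = 29.2%/12 = 2.43333% = 0.0243333.
Each month: B ← B·(1+r) − £101.00.
Month 1: interest £67.52; balance after payment £2,741.53.
Month 2: interest £66.71; balance after payment £2,707.24.
Month 3: interest £65.88; balance after payment £2,672.11.
Month 4: interest £65.02; balance after payment £2,636.13.
Month 5: interest £64.15; balance after payment £2,599.28.
Month 6: interest £63.25; balance after payment £2,561.53.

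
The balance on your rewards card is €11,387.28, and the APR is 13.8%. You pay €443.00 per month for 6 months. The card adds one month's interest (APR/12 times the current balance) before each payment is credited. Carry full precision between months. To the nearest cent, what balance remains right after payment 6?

€9,460.34

Monthly rate r = 13.8%/12 = 1.15% = 0.0115.
Each month: B ← B·(1+r) − €443.00.
Month 1: interest €130.95; balance after payment €11,075.23.
Month 2: interest €127.37; balance after payment €10,759.60.
Month 3: interest €123.74; balance after payment €10,440.33.
Month 4: interest €120.06; balance after payment €10,117.40.
Month 5: interest €116.35; balance after payment €9,790.75.
Month 6: interest €112.59; balance after payment €9,460.34.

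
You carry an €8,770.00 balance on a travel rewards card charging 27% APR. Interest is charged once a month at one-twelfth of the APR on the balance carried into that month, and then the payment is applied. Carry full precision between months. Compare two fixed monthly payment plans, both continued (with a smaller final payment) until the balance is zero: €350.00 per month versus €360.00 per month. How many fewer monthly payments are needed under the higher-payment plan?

2 fewer payments

Monthly rate r = 27%/12 = 2.25% = 0.0225.
At €350.00/mo: n = ⌈−ln(1 − rB₀/P)/ln(1+r)⌉ = 38 payments (last €100.67); total interest = total paid − €8,770.00 = €4,280.67.
At €360.00/mo: 36 payments (last €252.89); total interest €4,082.89.
Payments saved = 38 − 36 = 2.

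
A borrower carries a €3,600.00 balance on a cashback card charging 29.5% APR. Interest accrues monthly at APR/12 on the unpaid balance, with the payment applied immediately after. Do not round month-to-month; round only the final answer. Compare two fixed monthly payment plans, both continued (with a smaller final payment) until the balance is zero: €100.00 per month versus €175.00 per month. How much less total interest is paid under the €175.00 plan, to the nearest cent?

€3,828.16

Monthly rate r = 29.5%/12 = 2.45833% = 0.0245833.
At €100.00/mo: n = ⌈−ln(1 − rB₀/P)/ln(1+r)⌉ = 90 payments (last €5.69); total interest = total paid − €3,600.00 = €5,305.69.
At €175.00/mo: 30 payments (last €2.53); total interest €1,477.53.
Interest saved = €5,305.69 − €1,477.53 = €3,828.16.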